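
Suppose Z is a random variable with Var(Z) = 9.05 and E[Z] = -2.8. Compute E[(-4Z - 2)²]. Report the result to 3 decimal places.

E[-4Z - 2] = -4·-2.8 − 2 = 9.2
Var(-4Z - 2) = (-4)²·9.05 = 144.8
E[(-4Z - 2)²] = Var((-4Z - 2)) + (E[(-4Z - 2)])² = 144.8 + (9.2)² = 229.44

229.440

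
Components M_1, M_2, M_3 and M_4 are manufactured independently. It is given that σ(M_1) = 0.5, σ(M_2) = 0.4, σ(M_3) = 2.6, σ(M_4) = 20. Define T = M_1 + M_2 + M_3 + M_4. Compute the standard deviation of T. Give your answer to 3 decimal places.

var(M_1) = 0.25, var(M_2) = 0.16, var(M_3) = 6.76, var(M_4) = 400
By independence, var(T) = (1)²var(M_1) + (1)²var(M_2) + (1)²var(M_3) + (1)²var(M_4)
= (1)²·0.25 + (1)²·0.16 + (1)²·6.76 + (1)²·400 = 407.17
σ(T) = √407.17 ≈ 20.178

20.178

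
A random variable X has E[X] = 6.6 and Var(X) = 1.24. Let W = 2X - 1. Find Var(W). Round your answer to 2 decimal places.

4.96

Var(2X - 1) = (2)²·Var(X) = 4·1.24 = 4.96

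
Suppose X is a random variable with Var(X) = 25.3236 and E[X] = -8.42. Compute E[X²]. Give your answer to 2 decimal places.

96.22

E[X²] = Var(X) + (E[X])² = 25.3236 + (-8.42)² = 96.22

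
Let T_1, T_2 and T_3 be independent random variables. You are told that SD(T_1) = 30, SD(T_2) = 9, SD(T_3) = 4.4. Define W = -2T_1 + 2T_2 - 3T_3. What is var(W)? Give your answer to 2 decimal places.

4098.24

var(T_1) = 900, var(T_2) = 81, var(T_3) = 19.36
By independence, var(W) = (-2)²var(T_1) + (2)²var(T_2) + (-3)²var(T_3)
= (-2)²·900 + (2)²·81 + (-3)²·19.36 = 4098.24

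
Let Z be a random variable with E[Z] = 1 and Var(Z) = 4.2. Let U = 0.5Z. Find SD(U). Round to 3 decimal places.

1.025

Var(0.5Z) = (0.5)²·4.2 = 1.05
SD(U) = √1.05 ≈ 1.025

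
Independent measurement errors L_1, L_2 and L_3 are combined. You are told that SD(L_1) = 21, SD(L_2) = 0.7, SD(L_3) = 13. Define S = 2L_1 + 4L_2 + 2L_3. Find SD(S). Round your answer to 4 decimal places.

Var(L_1) = 441, Var(L_2) = 0.49, Var(L_3) = 169
By independence, Var(S) = (2)²Var(L_1) + (4)²Var(L_2) + (2)²Var(L_3)
= (2)²·441 + (4)²·0.49 + (2)²·169 = 2447.84
SD(S) = √2447.84 ≈ 49.4757

49.4757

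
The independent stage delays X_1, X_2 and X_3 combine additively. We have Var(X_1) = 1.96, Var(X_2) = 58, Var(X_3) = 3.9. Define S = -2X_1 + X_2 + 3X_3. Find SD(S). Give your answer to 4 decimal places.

By independence, Var(S) = (-2)²Var(X_1) + (1)²Var(X_2) + (3)²Var(X_3)
= (-2)²·1.96 + (1)²·58 + (3)²·3.9 = 100.94
SD(S) = √100.94 ≈ 10.0469

10.0469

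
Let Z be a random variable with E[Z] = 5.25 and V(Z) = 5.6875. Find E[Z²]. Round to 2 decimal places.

33.25

E[Z²] = V(Z) + (E[Z])² = 5.6875 + (5.25)² = 33.25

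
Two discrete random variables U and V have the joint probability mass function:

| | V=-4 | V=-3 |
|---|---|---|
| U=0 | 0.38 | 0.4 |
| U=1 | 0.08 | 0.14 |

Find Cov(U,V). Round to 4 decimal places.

0.0212

E[U] = 0.22,  E[V] = -3.46
E[UV] = -0.74
Cov(U,V) = E[UV] − E[U]E[V] = -0.74 − (0.22)(-3.46) = 0.0212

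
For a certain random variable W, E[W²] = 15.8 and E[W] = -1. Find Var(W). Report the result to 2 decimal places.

Var(W) = 15.8 − (-1)² = 14.8

14.80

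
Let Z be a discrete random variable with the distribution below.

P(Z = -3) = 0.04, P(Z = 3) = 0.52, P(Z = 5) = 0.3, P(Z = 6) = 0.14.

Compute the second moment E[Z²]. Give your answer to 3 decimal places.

E[Z²] = (-3)²(0.04) + (3)²(0.52) + (5)²(0.3) + (6)²(0.14) = 17.58

17.580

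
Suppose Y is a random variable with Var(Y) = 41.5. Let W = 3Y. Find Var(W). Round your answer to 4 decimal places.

373.5000

Var(3Y) = (3)²·Var(Y) = 9·41.5 = 373.5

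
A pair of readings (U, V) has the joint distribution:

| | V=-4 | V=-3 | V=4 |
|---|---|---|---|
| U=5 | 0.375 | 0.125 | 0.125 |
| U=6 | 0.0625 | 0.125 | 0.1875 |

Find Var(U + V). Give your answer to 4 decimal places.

14.1094

E[U] = 5.375,  E[V] = -1.25,  E[UV] = -6.125
Var(U) = 29.125 − (5.375)² = 0.234375;  Var(V) = 14.25 − (-1.25)² = 12.6875
Cov(U,V) = -6.125 − (5.375)(-1.25) = 0.59375
Var(U + V) = (1)²·0.234375 + (1)²·12.6875 + 2·(1)·(1)·0.59375 = 14.109375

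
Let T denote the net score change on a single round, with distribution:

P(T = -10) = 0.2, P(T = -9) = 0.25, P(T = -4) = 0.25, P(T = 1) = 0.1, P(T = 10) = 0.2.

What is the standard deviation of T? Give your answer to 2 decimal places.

7.38

E[T] = (-10)(0.2) + (-9)(0.25) + (-4)(0.25) + (1)(0.1) + (10)(0.2) = -3.15
E[T²] = (-10)²(0.2) + (-9)²(0.25) + (-4)²(0.25) + (1)²(0.1) + (10)²(0.2) = 64.35
Var(T) = E[T²] − (E[T])² = 64.35 − (-3.15)² = 54.4275
SD(T) = √54.4275 ≈ 7.38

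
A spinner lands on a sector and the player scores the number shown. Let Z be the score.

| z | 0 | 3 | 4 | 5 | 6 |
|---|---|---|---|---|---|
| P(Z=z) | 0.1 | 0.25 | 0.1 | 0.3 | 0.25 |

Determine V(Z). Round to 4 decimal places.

3.1275

E[Z] = (0)(0.1) + (3)(0.25) + (4)(0.1) + (5)(0.3) + (6)(0.25) = 4.15
E[Z²] = (0)²(0.1) + (3)²(0.25) + (4)²(0.1) + (5)²(0.3) + (6)²(0.25) = 20.35
V(Z) = E[Z²] − (E[Z])² = 20.35 − (4.15)² = 3.1275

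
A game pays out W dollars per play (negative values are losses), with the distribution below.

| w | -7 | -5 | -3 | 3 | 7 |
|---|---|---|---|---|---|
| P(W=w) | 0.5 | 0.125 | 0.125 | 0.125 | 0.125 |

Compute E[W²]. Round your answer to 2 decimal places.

36.00

E[W²] = (-7)²(0.5) + (-5)²(0.125) + (-3)²(0.125) + (3)²(0.125) + (7)²(0.125) = 36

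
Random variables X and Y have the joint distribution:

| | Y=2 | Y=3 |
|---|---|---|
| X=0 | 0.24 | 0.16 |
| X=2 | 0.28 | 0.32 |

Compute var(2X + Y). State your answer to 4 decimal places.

E[X] = 1.2,  E[Y] = 2.48,  E[XY] = 3.04
var(X) = 2.4 − (1.2)² = 0.96;  var(Y) = 6.4 − (2.48)² = 0.2496
Cov(X,Y) = 3.04 − (1.2)(2.48) = 0.064
var(2X + Y) = (2)²·0.96 + (1)²·0.2496 + 2·(2)·(1)·0.064 = 4.3456

4.3456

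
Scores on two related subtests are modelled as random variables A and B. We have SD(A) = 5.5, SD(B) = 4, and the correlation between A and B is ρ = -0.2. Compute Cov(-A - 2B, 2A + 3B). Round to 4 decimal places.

Var(A) = (5.5)² = 30.25;  Var(B) = (4)² = 16
Cov(A,B) = ρ·SD(A)·SD(B) = -0.2·5.5·4 = -4.4
Cov(-A - 2B, 2A + 3B) = (-1)(2)Var(A) + (-2)(3)Var(B) + [(-1)(3) + (-2)(2)]Cov(A,B)
= -2·30.25 + -6·16 + -7·-4.4 = -125.7

-125.7000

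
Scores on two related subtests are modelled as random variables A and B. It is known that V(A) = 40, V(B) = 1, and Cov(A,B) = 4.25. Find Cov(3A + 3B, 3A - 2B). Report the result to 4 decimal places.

Cov(3A + 3B, 3A - 2B) = (3)(3)V(A) + (3)(-2)V(B) + [(3)(-2) + (3)(3)]Cov(A,B)
= 9·40 + -6·1 + 3·4.25 = 366.75

366.7500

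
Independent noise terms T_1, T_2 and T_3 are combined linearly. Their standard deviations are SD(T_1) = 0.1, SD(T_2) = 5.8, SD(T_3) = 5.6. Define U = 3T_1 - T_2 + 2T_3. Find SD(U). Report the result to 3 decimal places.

V(T_1) = 0.01, V(T_2) = 33.64, V(T_3) = 31.36
By independence, V(U) = (3)²V(T_1) + (-1)²V(T_2) + (2)²V(T_3)
= (3)²·0.01 + (-1)²·33.64 + (2)²·31.36 = 159.17
SD(U) = √159.17 ≈ 12.616

12.616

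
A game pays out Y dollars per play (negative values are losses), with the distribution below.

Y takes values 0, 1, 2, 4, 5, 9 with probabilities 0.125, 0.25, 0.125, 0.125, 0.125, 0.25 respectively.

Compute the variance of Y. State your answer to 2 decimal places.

11.11

E[Y] = (0)(0.125) + (1)(0.25) + (2)(0.125) + (4)(0.125) + (5)(0.125) + (9)(0.25) = 3.875
E[Y²] = (0)²(0.125) + (1)²(0.25) + (2)²(0.125) + (4)²(0.125) + (5)²(0.125) + (9)²(0.25) = 26.125
Var(Y) = E[Y²] − (E[Y])² = 26.125 − (3.875)² = 11.109375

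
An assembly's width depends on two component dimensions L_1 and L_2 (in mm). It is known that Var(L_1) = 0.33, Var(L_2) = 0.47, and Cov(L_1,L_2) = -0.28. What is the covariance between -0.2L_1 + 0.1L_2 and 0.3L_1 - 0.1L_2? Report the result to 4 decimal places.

-0.0385

Cov(-0.2L_1 + 0.1L_2, 0.3L_1 - 0.1L_2) = (-0.2)(0.3)Var(L_1) + (0.1)(-0.1)Var(L_2) + [(-0.2)(-0.1) + (0.1)(0.3)]Cov(L_1,L_2)
= -0.06·0.33 + -0.01·0.47 + 0.05·-0.28 = -0.0385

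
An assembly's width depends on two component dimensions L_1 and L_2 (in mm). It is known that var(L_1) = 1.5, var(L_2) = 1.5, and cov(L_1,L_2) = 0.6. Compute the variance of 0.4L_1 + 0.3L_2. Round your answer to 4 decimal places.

var(0.4L_1 + 0.3L_2) = (0.4)²·var(L_1) + (0.3)²·var(L_2) + 2·(0.4)·(0.3)·cov(L_1,L_2)
= 0.16·1.5 + 0.09·1.5 + 0.24·0.6 = 0.519

0.5190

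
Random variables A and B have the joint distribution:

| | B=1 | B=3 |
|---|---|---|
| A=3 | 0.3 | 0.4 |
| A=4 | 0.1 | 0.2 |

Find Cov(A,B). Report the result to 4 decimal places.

E[A] = 3.3,  E[B] = 2.2
E[AB] = 7.3
Cov(A,B) = E[AB] − E[A]E[B] = 7.3 − (3.3)(2.2) = 0.04

0.0400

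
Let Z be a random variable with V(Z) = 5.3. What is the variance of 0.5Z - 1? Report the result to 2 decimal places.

V(0.5Z - 1) = (0.5)²·V(Z) = 0.25·5.3 = 1.325

1.33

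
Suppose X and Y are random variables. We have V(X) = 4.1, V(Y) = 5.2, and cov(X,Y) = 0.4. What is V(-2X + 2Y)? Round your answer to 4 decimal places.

V(-2X + 2Y) = (-2)²·V(X) + (2)²·V(Y) + 2·(-2)·(2)·cov(X,Y)
= 4·4.1 + 4·5.2 + -8·0.4 = 34

34.0000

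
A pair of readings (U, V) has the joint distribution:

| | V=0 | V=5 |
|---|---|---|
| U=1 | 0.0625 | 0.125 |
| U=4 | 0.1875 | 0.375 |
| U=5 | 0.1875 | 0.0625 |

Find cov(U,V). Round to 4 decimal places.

-0.6836

E[U] = 3.6875,  E[V] = 2.8125
E[UV] = 9.6875
cov(U,V) = E[UV] − E[U]E[V] = 9.6875 − (3.6875)(2.8125) = -0.68359375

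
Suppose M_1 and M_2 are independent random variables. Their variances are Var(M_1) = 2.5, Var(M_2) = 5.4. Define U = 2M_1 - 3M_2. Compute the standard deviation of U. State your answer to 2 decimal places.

By independence, Var(U) = (2)²Var(M_1) + (-3)²Var(M_2)
= (2)²·2.5 + (-3)²·5.4 = 58.6
SD(U) = √58.6 ≈ 7.66

7.66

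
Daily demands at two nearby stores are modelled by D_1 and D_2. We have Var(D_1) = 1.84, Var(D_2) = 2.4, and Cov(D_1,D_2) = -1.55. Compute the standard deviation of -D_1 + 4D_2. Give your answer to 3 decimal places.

7.255

Var(-D_1 + 4D_2) = (-1)²·Var(D_1) + (4)²·Var(D_2) + 2·(-1)·(4)·Cov(D_1,D_2)
= 1·1.84 + 16·2.4 + -8·-1.55 = 52.64
SD(-D_1 + 4D_2) = √52.64 ≈ 7.255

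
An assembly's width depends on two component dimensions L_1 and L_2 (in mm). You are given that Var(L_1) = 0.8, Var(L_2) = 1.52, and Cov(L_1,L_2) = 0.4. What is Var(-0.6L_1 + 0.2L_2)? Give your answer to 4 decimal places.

0.2528

Var(-0.6L_1 + 0.2L_2) = (-0.6)²·Var(L_1) + (0.2)²·Var(L_2) + 2·(-0.6)·(0.2)·Cov(L_1,L_2)
= 0.36·0.8 + 0.04·1.52 + -0.24·0.4 = 0.2528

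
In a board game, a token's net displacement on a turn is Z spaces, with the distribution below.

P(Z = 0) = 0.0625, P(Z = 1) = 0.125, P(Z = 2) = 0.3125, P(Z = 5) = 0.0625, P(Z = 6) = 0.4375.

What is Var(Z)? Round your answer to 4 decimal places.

5.0898

E[Z] = (0)(0.0625) + (1)(0.125) + (2)(0.3125) + (5)(0.0625) + (6)(0.4375) = 3.6875
E[Z²] = (0)²(0.0625) + (1)²(0.125) + (2)²(0.3125) + (5)²(0.0625) + (6)²(0.4375) = 18.6875
Var(Z) = E[Z²] − (E[Z])² = 18.6875 − (3.6875)² = 5.08984375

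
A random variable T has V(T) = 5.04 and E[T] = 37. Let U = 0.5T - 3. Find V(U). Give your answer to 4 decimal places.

V(0.5T - 3) = (0.5)²·V(T) = 0.25·5.04 = 1.26

1.2600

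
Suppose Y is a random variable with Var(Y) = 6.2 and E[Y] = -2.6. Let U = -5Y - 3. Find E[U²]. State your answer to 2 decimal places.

255.00

E[-5Y - 3] = -5·-2.6 − 3 = 10
Var(-5Y - 3) = (-5)²·6.2 = 155
E[U²] = Var(U) + (E[U])² = 155 + (10)² = 255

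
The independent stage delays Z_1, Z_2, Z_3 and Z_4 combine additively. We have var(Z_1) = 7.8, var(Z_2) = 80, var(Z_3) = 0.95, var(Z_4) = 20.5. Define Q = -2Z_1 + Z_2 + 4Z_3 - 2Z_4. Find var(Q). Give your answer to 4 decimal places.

208.4000

By independence, var(Q) = (-2)²var(Z_1) + (1)²var(Z_2) + (4)²var(Z_3) + (-2)²var(Z_4)
= (-2)²·7.8 + (1)²·80 + (4)²·0.95 + (-2)²·20.5 = 208.4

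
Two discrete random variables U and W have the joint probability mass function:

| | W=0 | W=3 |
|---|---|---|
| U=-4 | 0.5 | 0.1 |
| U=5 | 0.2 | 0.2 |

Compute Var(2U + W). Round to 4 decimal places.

88.2900

E[U] = -0.4,  E[W] = 0.9,  E[UW] = 1.8
Var(U) = 19.6 − (-0.4)² = 19.44;  Var(W) = 2.7 − (0.9)² = 1.89
Cov(U,W) = 1.8 − (-0.4)(0.9) = 2.16
Var(2U + W) = (2)²·19.44 + (1)²·1.89 + 2·(2)·(1)·2.16 = 88.29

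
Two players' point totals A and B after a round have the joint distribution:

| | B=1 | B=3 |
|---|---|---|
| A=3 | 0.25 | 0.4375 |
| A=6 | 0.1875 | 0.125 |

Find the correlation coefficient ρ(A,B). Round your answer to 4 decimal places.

-0.2208

E[A] = 3.9375,  E[B] = 2.125
E[AB] = 8.0625
cov(A,B) = E[AB] − E[A]E[B] = 8.0625 − (3.9375)(2.125) = -0.3046875
Var(A) = 1.93359375,  Var(B) = 0.984375
ρ = -0.3046875 / √(1.93359375·0.984375) ≈ -0.2208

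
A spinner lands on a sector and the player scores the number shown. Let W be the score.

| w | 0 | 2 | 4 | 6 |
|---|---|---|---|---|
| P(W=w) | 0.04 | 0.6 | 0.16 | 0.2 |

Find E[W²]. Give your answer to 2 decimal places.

E[W²] = (0)²(0.04) + (2)²(0.6) + (4)²(0.16) + (6)²(0.2) = 12.16

12.16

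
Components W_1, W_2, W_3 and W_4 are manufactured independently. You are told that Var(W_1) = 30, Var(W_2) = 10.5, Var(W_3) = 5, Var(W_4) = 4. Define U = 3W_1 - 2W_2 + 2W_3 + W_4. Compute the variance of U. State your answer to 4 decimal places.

336.0000

By independence, Var(U) = (3)²Var(W_1) + (-2)²Var(W_2) + (2)²Var(W_3) + (1)²Var(W_4)
= (3)²·30 + (-2)²·10.5 + (2)²·5 + (1)²·4 = 336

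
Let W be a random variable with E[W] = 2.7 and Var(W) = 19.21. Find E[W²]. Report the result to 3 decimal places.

26.500

E[W²] = Var(W) + (E[W])² = 19.21 + (2.7)² = 26.5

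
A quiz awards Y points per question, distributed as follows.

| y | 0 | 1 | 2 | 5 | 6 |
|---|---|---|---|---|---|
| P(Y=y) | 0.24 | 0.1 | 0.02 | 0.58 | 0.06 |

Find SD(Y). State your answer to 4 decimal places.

E[Y] = (0)(0.24) + (1)(0.1) + (2)(0.02) + (5)(0.58) + (6)(0.06) = 3.4
E[Y²] = (0)²(0.24) + (1)²(0.1) + (2)²(0.02) + (5)²(0.58) + (6)²(0.06) = 16.84
V(Y) = E[Y²] − (E[Y])² = 16.84 − (3.4)² = 5.28
SD(Y) = √5.28 ≈ 2.2978

2.2978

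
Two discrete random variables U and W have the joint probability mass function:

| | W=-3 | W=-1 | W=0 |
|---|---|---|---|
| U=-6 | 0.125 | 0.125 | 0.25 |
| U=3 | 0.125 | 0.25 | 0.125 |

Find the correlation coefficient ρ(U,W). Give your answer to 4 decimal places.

E[U] = -1.5,  E[W] = -1.125
E[UW] = 1.125
Cov(U,W) = E[UW] − E[U]E[W] = 1.125 − (-1.5)(-1.125) = -0.5625
Var(U) = 20.25,  Var(W) = 1.359375
ρ = -0.5625 / √(20.25·1.359375) ≈ -0.1072

-0.1072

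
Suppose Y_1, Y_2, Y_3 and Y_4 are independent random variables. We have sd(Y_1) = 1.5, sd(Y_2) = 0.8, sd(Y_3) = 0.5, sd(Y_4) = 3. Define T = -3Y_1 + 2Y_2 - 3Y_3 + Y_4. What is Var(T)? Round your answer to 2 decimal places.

Var(Y_1) = 2.25, Var(Y_2) = 0.64, Var(Y_3) = 0.25, Var(Y_4) = 9
By independence, Var(T) = (-3)²Var(Y_1) + (2)²Var(Y_2) + (-3)²Var(Y_3) + (1)²Var(Y_4)
= (-3)²·2.25 + (2)²·0.64 + (-3)²·0.25 + (1)²·9 = 34.06

34.06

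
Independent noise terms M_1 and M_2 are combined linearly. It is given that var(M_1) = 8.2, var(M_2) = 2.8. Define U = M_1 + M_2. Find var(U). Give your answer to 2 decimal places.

11.00

By independence, var(U) = (1)²var(M_1) + (1)²var(M_2)
= (1)²·8.2 + (1)²·2.8 = 11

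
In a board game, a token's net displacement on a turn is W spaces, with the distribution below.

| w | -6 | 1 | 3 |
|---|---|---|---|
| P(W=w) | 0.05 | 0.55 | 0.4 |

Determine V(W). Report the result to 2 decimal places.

3.85

E[W] = (-6)(0.05) + (1)(0.55) + (3)(0.4) = 1.45
E[W²] = (-6)²(0.05) + (1)²(0.55) + (3)²(0.4) = 5.95
V(W) = E[W²] − (E[W])² = 5.95 − (1.45)² = 3.8475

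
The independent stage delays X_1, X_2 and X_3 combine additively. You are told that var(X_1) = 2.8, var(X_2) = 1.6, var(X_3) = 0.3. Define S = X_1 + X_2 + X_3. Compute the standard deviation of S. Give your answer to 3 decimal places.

2.168

By independence, var(S) = (1)²var(X_1) + (1)²var(X_2) + (1)²var(X_3)
= (1)²·2.8 + (1)²·1.6 + (1)²·0.3 = 4.7
sd(S) = √4.7 ≈ 2.168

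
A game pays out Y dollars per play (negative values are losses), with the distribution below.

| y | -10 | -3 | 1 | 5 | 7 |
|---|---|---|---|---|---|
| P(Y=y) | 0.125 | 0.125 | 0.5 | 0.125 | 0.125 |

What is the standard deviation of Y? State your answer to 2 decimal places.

E[Y] = (-10)(0.125) + (-3)(0.125) + (1)(0.5) + (5)(0.125) + (7)(0.125) = 0.375
E[Y²] = (-10)²(0.125) + (-3)²(0.125) + (1)²(0.5) + (5)²(0.125) + (7)²(0.125) = 23.375
Var(Y) = E[Y²] − (E[Y])² = 23.375 − (0.375)² = 23.234375
sd(Y) = √23.234375 ≈ 4.82

4.82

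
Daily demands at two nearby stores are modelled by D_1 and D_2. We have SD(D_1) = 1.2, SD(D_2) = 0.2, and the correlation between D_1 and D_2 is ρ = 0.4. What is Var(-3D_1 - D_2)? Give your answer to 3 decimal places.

Var(D_1) = (1.2)² = 1.44;  Var(D_2) = (0.2)² = 0.04
cov(D_1,D_2) = ρ·SD(D_1)·SD(D_2) = 0.4·1.2·0.2 = 0.096
Var(-3D_1 - D_2) = (-3)²·Var(D_1) + (-1)²·Var(D_2) + 2·(-3)·(-1)·cov(D_1,D_2)
= 9·1.44 + 1·0.04 + 6·0.096 = 13.576

13.576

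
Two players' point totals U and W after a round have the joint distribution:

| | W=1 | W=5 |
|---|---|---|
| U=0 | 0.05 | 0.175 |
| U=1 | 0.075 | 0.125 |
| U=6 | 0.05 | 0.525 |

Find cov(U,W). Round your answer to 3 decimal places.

E[U] = 3.65,  E[W] = 4.3
E[UW] = 16.75
cov(U,W) = E[UW] − E[U]E[W] = 16.75 − (3.65)(4.3) = 1.055

1.055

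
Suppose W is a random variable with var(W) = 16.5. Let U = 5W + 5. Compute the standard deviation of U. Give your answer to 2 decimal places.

var(5W + 5) = (5)²·16.5 = 412.5
SD(U) = √412.5 ≈ 20.31

20.31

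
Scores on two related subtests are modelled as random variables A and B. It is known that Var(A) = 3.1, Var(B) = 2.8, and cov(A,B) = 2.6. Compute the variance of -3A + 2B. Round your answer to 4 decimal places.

Var(-3A + 2B) = (-3)²·Var(A) + (2)²·Var(B) + 2·(-3)·(2)·cov(A,B)
= 9·3.1 + 4·2.8 + -12·2.6 = 7.9

7.9000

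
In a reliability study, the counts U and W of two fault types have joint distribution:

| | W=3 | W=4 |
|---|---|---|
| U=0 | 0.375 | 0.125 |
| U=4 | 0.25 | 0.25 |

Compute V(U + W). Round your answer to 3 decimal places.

E[U] = 2,  E[W] = 3.375,  E[UW] = 7
V(U) = 8 − (2)² = 4;  V(W) = 11.625 − (3.375)² = 0.234375
Cov(U,W) = 7 − (2)(3.375) = 0.25
V(U + W) = (1)²·4 + (1)²·0.234375 + 2·(1)·(1)·0.25 = 4.734375

4.734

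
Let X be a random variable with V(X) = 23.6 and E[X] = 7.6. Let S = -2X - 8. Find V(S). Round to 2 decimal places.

V(-2X - 8) = (-2)²·V(X) = 4·23.6 = 94.4

94.40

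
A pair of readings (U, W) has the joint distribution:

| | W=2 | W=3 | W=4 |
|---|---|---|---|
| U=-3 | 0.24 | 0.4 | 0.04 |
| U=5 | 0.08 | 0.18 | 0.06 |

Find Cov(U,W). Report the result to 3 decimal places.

0.403

E[U] = -0.44,  E[W] = 2.78
E[UW] = -0.82
Cov(U,W) = E[UW] − E[U]E[W] = -0.82 − (-0.44)(2.78) = 0.4032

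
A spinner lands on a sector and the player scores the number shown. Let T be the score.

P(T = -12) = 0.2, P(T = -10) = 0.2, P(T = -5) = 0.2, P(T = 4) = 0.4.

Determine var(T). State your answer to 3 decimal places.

45.760

E[T] = (-12)(0.2) + (-10)(0.2) + (-5)(0.2) + (4)(0.4) = -3.8
E[T²] = (-12)²(0.2) + (-10)²(0.2) + (-5)²(0.2) + (4)²(0.4) = 60.2
var(T) = E[T²] − (E[T])² = 60.2 − (-3.8)² = 45.76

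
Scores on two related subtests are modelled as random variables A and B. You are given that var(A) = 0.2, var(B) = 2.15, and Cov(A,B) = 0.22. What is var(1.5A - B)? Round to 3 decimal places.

var(1.5A - B) = (1.5)²·var(A) + (-1)²·var(B) + 2·(1.5)·(-1)·Cov(A,B)
= 2.25·0.2 + 1·2.15 + -3·0.22 = 1.94

1.940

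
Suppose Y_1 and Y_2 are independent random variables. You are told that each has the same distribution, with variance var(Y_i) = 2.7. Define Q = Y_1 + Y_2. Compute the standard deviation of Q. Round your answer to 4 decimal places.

2.3238

By independence, var(Q) = (1)²var(Y_1) + (1)²var(Y_2)
= (1)²·2.7 + (1)²·2.7 = 5.4
SD(Q) = √5.4 ≈ 2.3238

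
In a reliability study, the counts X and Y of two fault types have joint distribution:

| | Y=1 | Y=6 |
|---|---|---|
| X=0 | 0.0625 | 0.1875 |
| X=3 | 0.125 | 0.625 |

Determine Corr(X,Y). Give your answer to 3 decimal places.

E[X] = 2.25,  E[Y] = 5.0625
E[XY] = 11.625
Cov(X,Y) = E[XY] − E[X]E[Y] = 11.625 − (2.25)(5.0625) = 0.234375
var(X) = 1.6875,  var(Y) = 3.80859375
ρ = 0.234375 / √(1.6875·3.80859375) ≈ 0.092

0.092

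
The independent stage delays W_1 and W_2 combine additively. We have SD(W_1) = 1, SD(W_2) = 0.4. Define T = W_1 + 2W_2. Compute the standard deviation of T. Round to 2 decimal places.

Var(W_1) = 1, Var(W_2) = 0.16
By independence, Var(T) = (1)²Var(W_1) + (2)²Var(W_2)
= (1)²·1 + (2)²·0.16 = 1.64
SD(T) = √1.64 ≈ 1.28

1.28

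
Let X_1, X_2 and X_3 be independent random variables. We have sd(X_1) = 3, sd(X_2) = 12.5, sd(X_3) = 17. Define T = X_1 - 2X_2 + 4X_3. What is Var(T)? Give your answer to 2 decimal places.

Var(X_1) = 9, Var(X_2) = 156.25, Var(X_3) = 289
By independence, Var(T) = (1)²Var(X_1) + (-2)²Var(X_2) + (4)²Var(X_3)
= (1)²·9 + (-2)²·156.25 + (4)²·289 = 5258

5258.00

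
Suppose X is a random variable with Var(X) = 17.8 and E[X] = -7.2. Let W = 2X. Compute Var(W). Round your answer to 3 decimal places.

71.200

Var(2X) = (2)²·Var(X) = 4·17.8 = 71.2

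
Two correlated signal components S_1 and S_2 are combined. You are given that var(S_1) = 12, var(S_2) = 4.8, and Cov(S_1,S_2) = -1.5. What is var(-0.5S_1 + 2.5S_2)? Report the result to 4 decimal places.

36.7500

var(-0.5S_1 + 2.5S_2) = (-0.5)²·var(S_1) + (2.5)²·var(S_2) + 2·(-0.5)·(2.5)·Cov(S_1,S_2)
= 0.25·12 + 6.25·4.8 + -2.5·-1.5 = 36.75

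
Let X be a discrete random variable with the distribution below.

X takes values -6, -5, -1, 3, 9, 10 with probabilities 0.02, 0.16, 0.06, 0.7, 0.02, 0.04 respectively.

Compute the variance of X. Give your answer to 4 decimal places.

E[X] = (-6)(0.02) + (-5)(0.16) + (-1)(0.06) + (3)(0.7) + (9)(0.02) + (10)(0.04) = 1.7
E[X²] = (-6)²(0.02) + (-5)²(0.16) + (-1)²(0.06) + (3)²(0.7) + (9)²(0.02) + (10)²(0.04) = 16.7
Var(X) = E[X²] − (E[X])² = 16.7 − (1.7)² = 13.81

13.8100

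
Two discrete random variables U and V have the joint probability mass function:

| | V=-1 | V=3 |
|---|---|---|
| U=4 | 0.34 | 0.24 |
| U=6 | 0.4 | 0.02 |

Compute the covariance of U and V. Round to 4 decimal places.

-0.7136

E[U] = 4.84,  E[V] = 0.04
E[UV] = -0.52
cov(U,V) = E[UV] − E[U]E[V] = -0.52 − (4.84)(0.04) = -0.7136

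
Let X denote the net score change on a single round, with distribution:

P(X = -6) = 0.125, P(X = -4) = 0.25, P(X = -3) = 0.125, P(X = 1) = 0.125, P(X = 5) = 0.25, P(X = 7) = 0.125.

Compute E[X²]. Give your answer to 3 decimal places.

E[X²] = (-6)²(0.125) + (-4)²(0.25) + (-3)²(0.125) + (1)²(0.125) + (5)²(0.25) + (7)²(0.125) = 22.125

22.125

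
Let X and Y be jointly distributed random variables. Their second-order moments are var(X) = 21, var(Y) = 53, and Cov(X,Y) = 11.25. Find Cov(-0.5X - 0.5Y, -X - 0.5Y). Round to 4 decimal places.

32.1875

Cov(-0.5X - 0.5Y, -X - 0.5Y) = (-0.5)(-1)var(X) + (-0.5)(-0.5)var(Y) + [(-0.5)(-0.5) + (-0.5)(-1)]Cov(X,Y)
= 0.5·21 + 0.25·53 + 0.75·11.25 = 32.1875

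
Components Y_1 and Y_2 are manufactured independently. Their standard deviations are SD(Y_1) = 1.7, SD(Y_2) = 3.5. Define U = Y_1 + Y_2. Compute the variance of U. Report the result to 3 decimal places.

var(Y_1) = 2.89, var(Y_2) = 12.25
By independence, var(U) = (1)²var(Y_1) + (1)²var(Y_2)
= (1)²·2.89 + (1)²·12.25 = 15.14

15.140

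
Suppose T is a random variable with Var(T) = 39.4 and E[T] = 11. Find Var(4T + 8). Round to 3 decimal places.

630.400

Var(4T + 8) = (4)²·Var(T) = 16·39.4 = 630.4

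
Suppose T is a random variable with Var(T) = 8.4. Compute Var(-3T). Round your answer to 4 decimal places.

Var(-3T) = (-3)²·Var(T) = 9·8.4 = 75.6

75.6000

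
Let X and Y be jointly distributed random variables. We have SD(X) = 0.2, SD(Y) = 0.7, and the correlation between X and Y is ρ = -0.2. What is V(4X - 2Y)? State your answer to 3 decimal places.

V(X) = (0.2)² = 0.04;  V(Y) = (0.7)² = 0.49
cov(X,Y) = ρ·SD(X)·SD(Y) = -0.2·0.2·0.7 = -0.028
V(4X - 2Y) = (4)²·V(X) + (-2)²·V(Y) + 2·(4)·(-2)·cov(X,Y)
= 16·0.04 + 4·0.49 + -16·-0.028 = 3.048

3.048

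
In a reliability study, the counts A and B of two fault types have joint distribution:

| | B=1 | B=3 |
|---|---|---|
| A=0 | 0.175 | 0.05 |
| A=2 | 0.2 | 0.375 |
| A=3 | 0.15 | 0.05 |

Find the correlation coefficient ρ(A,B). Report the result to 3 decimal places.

E[A] = 1.75,  E[B] = 1.95
E[AB] = 3.55
Cov(A,B) = E[AB] − E[A]E[B] = 3.55 − (1.75)(1.95) = 0.1375
Var(A) = 1.0375,  Var(B) = 0.9975
ρ = 0.1375 / √(1.0375·0.9975) ≈ 0.135

0.135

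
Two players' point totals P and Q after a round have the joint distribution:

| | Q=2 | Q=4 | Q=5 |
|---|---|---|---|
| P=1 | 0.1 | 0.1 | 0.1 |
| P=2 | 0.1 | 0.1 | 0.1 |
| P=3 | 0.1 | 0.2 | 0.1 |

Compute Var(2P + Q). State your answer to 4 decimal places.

E[P] = 2.1,  E[Q] = 3.7,  E[PQ] = 7.8
Var(P) = 5.1 − (2.1)² = 0.69;  Var(Q) = 15.1 − (3.7)² = 1.41
Cov(P,Q) = 7.8 − (2.1)(3.7) = 0.03
Var(2P + Q) = (2)²·0.69 + (1)²·1.41 + 2·(2)·(1)·0.03 = 4.29

4.2900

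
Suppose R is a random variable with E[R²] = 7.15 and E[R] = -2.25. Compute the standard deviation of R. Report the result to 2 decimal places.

Var(R) = 7.15 − (-2.25)² = 2.0875
SD(R) = √2.0875 ≈ 1.44

1.44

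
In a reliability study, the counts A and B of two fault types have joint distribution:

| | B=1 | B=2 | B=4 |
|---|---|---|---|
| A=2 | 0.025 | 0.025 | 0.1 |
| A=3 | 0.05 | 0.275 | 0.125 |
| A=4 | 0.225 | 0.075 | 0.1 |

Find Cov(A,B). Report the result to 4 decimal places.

E[A] = 3.25,  E[B] = 2.35
E[AB] = 7.35
Cov(A,B) = E[AB] − E[A]E[B] = 7.35 − (3.25)(2.35) = -0.2875

-0.2875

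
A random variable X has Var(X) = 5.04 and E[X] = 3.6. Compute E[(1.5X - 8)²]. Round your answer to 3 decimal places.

E[1.5X - 8] = 1.5·3.6 − 8 = -2.6
Var(1.5X - 8) = (1.5)²·5.04 = 11.34
E[(1.5X - 8)²] = Var((1.5X - 8)) + (E[(1.5X - 8)])² = 11.34 + (-2.6)² = 18.1

18.100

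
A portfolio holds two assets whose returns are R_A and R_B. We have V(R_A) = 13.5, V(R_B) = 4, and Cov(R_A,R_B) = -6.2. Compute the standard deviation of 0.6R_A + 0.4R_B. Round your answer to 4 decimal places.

1.5887

V(0.6R_A + 0.4R_B) = (0.6)²·V(R_A) + (0.4)²·V(R_B) + 2·(0.6)·(0.4)·Cov(R_A,R_B)
= 0.36·13.5 + 0.16·4 + 0.48·-6.2 = 2.524
σ(0.6R_A + 0.4R_B) = √2.524 ≈ 1.5887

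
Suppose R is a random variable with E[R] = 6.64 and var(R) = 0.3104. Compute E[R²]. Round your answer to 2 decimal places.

E[R²] = var(R) + (E[R])² = 0.3104 + (6.64)² = 44.4

44.40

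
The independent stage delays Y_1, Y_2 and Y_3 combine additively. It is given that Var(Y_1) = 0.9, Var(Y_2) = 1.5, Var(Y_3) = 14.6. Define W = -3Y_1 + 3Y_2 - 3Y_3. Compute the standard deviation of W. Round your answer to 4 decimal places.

12.3693

By independence, Var(W) = (-3)²Var(Y_1) + (3)²Var(Y_2) + (-3)²Var(Y_3)
= (-3)²·0.9 + (3)²·1.5 + (-3)²·14.6 = 153
sd(W) = √153 ≈ 12.3693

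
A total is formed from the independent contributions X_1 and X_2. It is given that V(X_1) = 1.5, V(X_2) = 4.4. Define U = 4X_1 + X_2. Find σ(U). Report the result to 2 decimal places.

By independence, V(U) = (4)²V(X_1) + (1)²V(X_2)
= (4)²·1.5 + (1)²·4.4 = 28.4
σ(U) = √28.4 ≈ 5.33

5.33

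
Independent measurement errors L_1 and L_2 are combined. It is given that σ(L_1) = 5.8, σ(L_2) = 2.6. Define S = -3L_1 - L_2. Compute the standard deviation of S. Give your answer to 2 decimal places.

17.59

V(L_1) = 33.64, V(L_2) = 6.76
By independence, V(S) = (-3)²V(L_1) + (-1)²V(L_2)
= (-3)²·33.64 + (-1)²·6.76 = 309.52
σ(S) = √309.52 ≈ 17.59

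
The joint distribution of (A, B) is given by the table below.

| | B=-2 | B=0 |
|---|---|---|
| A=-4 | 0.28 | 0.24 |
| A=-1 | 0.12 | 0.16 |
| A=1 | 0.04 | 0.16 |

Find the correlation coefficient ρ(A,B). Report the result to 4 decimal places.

0.2473

E[A] = -2.16,  E[B] = -0.88
E[AB] = 2.4
cov(A,B) = E[AB] − E[A]E[B] = 2.4 − (-2.16)(-0.88) = 0.4992
var(A) = 4.1344,  var(B) = 0.9856
ρ = 0.4992 / √(4.1344·0.9856) ≈ 0.2473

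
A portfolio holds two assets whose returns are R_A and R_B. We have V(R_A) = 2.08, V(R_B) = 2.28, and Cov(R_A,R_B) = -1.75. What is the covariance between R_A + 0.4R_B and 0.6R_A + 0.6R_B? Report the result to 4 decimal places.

0.3252

Cov(R_A + 0.4R_B, 0.6R_A + 0.6R_B) = (1)(0.6)V(R_A) + (0.4)(0.6)V(R_B) + [(1)(0.6) + (0.4)(0.6)]Cov(R_A,R_B)
= 0.6·2.08 + 0.24·2.28 + 0.84·-1.75 = 0.3252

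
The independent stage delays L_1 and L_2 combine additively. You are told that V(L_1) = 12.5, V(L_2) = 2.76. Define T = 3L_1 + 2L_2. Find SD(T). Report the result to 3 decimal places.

11.115

By independence, V(T) = (3)²V(L_1) + (2)²V(L_2)
= (3)²·12.5 + (2)²·2.76 = 123.54
SD(T) = √123.54 ≈ 11.115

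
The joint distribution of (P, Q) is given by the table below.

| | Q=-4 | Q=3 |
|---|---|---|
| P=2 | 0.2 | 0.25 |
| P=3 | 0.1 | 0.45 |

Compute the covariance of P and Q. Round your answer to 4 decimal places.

E[P] = 2.55,  E[Q] = 0.9
E[PQ] = 2.75
cov(P,Q) = E[PQ] − E[P]E[Q] = 2.75 − (2.55)(0.9) = 0.455

0.4550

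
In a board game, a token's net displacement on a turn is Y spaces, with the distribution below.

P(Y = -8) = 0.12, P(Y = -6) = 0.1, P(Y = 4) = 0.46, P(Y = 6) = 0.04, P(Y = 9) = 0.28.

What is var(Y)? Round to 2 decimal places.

E[Y] = (-8)(0.12) + (-6)(0.1) + (4)(0.46) + (6)(0.04) + (9)(0.28) = 3.04
E[Y²] = (-8)²(0.12) + (-6)²(0.1) + (4)²(0.46) + (6)²(0.04) + (9)²(0.28) = 42.76
var(Y) = E[Y²] − (E[Y])² = 42.76 − (3.04)² = 33.5184

33.52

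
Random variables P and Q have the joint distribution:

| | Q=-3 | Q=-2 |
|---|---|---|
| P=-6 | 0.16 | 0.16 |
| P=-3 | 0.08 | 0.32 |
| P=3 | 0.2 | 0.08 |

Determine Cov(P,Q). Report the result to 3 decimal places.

-0.403

E[P] = -2.28,  E[Q] = -2.44
E[PQ] = 5.16
Cov(P,Q) = E[PQ] − E[P]E[Q] = 5.16 − (-2.28)(-2.44) = -0.4032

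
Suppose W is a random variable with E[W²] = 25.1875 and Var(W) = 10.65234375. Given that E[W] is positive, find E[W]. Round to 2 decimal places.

3.81

(E[W])² = E[W²] − Var(W) = 25.1875 − 10.65234375 = 14.53515625
E[W] = √14.53515625 = 3.8125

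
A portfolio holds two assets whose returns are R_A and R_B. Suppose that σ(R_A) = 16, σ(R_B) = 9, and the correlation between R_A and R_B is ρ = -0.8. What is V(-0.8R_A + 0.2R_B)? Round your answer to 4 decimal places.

203.9440

V(R_A) = (16)² = 256;  V(R_B) = (9)² = 81
Cov(R_A,R_B) = ρ·σ(R_A)·σ(R_B) = -0.8·16·9 = -115.2
V(-0.8R_A + 0.2R_B) = (-0.8)²·V(R_A) + (0.2)²·V(R_B) + 2·(-0.8)·(0.2)·Cov(R_A,R_B)
= 0.64·256 + 0.04·81 + -0.32·-115.2 = 203.944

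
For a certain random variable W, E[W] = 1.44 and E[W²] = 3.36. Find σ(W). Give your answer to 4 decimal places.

Var(W) = 3.36 − (1.44)² = 1.2864
σ(W) = √1.2864 ≈ 1.1342

1.1342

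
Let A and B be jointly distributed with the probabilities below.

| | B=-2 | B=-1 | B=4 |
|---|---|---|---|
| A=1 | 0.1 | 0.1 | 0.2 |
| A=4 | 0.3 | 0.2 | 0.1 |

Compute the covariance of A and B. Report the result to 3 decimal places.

E[A] = 2.8,  E[B] = 0.1
E[AB] = -1.1
Cov(A,B) = E[AB] − E[A]E[B] = -1.1 − (2.8)(0.1) = -1.38

-1.380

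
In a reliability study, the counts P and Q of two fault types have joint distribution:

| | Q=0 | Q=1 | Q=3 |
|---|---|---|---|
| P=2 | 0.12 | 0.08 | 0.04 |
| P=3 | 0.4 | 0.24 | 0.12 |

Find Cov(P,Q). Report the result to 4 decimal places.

-0.0080

E[P] = 2.76,  E[Q] = 0.8
E[PQ] = 2.2
Cov(P,Q) = E[PQ] − E[P]E[Q] = 2.2 − (2.76)(0.8) = -0.008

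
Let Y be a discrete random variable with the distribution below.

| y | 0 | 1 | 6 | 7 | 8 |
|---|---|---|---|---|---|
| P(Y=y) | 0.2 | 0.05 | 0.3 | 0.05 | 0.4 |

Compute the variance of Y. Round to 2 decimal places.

9.74

E[Y] = (0)(0.2) + (1)(0.05) + (6)(0.3) + (7)(0.05) + (8)(0.4) = 5.4
E[Y²] = (0)²(0.2) + (1)²(0.05) + (6)²(0.3) + (7)²(0.05) + (8)²(0.4) = 38.9
Var(Y) = E[Y²] − (E[Y])² = 38.9 − (5.4)² = 9.74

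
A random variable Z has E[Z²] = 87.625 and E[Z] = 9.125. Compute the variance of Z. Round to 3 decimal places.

V(Z) = 87.625 − (9.125)² = 4.359375

4.359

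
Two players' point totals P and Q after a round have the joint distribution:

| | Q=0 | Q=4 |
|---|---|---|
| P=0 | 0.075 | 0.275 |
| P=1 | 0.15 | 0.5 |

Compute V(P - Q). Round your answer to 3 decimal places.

3.048

E[P] = 0.65,  E[Q] = 3.1,  E[PQ] = 2
V(P) = 0.65 − (0.65)² = 0.2275;  V(Q) = 12.4 − (3.1)² = 2.79
Cov(P,Q) = 2 − (0.65)(3.1) = -0.015
V(P - Q) = (1)²·0.2275 + (-1)²·2.79 + 2·(1)·(-1)·-0.015 = 3.0475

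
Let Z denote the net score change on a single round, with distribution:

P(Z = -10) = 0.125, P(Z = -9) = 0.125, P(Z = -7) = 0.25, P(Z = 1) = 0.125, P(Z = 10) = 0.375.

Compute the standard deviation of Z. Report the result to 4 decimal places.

E[Z] = (-10)(0.125) + (-9)(0.125) + (-7)(0.25) + (1)(0.125) + (10)(0.375) = -0.25
E[Z²] = (-10)²(0.125) + (-9)²(0.125) + (-7)²(0.25) + (1)²(0.125) + (10)²(0.375) = 72.5
var(Z) = E[Z²] − (E[Z])² = 72.5 − (-0.25)² = 72.4375
SD(Z) = √72.4375 ≈ 8.5110

8.5110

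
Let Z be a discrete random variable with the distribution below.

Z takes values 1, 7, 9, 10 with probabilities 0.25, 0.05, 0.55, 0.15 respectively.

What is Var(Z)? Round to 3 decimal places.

12.548

E[Z] = (1)(0.25) + (7)(0.05) + (9)(0.55) + (10)(0.15) = 7.05
E[Z²] = (1)²(0.25) + (7)²(0.05) + (9)²(0.55) + (10)²(0.15) = 62.25
Var(Z) = E[Z²] − (E[Z])² = 62.25 − (7.05)² = 12.5475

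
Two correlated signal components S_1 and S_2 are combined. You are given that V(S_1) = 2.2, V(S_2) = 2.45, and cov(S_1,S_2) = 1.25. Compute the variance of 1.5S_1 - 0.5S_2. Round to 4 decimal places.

V(1.5S_1 - 0.5S_2) = (1.5)²·V(S_1) + (-0.5)²·V(S_2) + 2·(1.5)·(-0.5)·cov(S_1,S_2)
= 2.25·2.2 + 0.25·2.45 + -1.5·1.25 = 3.6875

3.6875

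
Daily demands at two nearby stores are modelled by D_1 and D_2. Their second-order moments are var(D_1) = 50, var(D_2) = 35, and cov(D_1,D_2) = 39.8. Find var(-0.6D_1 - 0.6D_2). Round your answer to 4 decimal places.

59.2560

var(-0.6D_1 - 0.6D_2) = (-0.6)²·var(D_1) + (-0.6)²·var(D_2) + 2·(-0.6)·(-0.6)·cov(D_1,D_2)
= 0.36·50 + 0.36·35 + 0.72·39.8 = 59.256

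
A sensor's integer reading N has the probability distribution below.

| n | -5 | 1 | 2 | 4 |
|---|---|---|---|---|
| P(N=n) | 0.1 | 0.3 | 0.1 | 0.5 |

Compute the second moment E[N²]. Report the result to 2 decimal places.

11.20

E[N²] = (-5)²(0.1) + (1)²(0.3) + (2)²(0.1) + (4)²(0.5) = 11.2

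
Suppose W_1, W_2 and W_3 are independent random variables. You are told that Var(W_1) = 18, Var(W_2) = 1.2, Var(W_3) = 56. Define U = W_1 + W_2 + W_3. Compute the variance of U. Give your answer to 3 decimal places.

By independence, Var(U) = (1)²Var(W_1) + (1)²Var(W_2) + (1)²Var(W_3)
= (1)²·18 + (1)²·1.2 + (1)²·56 = 75.2

75.200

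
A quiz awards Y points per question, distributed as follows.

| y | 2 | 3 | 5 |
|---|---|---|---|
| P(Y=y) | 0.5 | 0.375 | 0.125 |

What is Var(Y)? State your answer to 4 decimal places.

E[Y] = (2)(0.5) + (3)(0.375) + (5)(0.125) = 2.75
E[Y²] = (2)²(0.5) + (3)²(0.375) + (5)²(0.125) = 8.5
Var(Y) = E[Y²] − (E[Y])² = 8.5 − (2.75)² = 0.9375

0.9375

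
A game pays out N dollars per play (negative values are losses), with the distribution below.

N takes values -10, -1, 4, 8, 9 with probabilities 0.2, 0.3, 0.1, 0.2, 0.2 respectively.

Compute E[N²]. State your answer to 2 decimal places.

50.90

E[N²] = (-10)²(0.2) + (-1)²(0.3) + (4)²(0.1) + (8)²(0.2) + (9)²(0.2) = 50.9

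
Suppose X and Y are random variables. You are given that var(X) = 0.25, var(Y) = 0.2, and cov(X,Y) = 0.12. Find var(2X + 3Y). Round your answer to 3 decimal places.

4.240

var(2X + 3Y) = (2)²·var(X) + (3)²·var(Y) + 2·(2)·(3)·cov(X,Y)
= 4·0.25 + 9·0.2 + 12·0.12 = 4.24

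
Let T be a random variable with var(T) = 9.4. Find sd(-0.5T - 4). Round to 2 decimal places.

1.53

var(-0.5T - 4) = (-0.5)²·9.4 = 2.35
sd(-0.5T - 4) = √2.35 ≈ 1.53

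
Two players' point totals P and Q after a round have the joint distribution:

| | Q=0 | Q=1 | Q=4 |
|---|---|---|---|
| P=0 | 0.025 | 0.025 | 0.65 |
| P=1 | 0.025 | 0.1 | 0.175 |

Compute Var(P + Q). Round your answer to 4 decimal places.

1.3494

E[P] = 0.3,  E[Q] = 3.425,  E[PQ] = 0.8
Var(P) = 0.3 − (0.3)² = 0.21;  Var(Q) = 13.325 − (3.425)² = 1.594375
Cov(P,Q) = 0.8 − (0.3)(3.425) = -0.2275
Var(P + Q) = (1)²·0.21 + (1)²·1.594375 + 2·(1)·(1)·-0.2275 = 1.349375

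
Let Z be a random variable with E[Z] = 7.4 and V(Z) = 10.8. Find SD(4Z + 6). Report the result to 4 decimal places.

13.1453

V(4Z + 6) = (4)²·10.8 = 172.8
SD(4Z + 6) = √172.8 ≈ 13.1453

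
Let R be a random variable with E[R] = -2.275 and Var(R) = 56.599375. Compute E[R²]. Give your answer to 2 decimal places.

E[R²] = Var(R) + (E[R])² = 56.599375 + (-2.275)² = 61.775

61.78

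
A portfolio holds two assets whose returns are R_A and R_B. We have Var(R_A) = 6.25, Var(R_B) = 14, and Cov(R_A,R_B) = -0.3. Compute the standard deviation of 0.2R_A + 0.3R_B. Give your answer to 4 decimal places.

Var(0.2R_A + 0.3R_B) = (0.2)²·Var(R_A) + (0.3)²·Var(R_B) + 2·(0.2)·(0.3)·Cov(R_A,R_B)
= 0.04·6.25 + 0.09·14 + 0.12·-0.3 = 1.474
sd(0.2R_A + 0.3R_B) = √1.474 ≈ 1.2141

1.2141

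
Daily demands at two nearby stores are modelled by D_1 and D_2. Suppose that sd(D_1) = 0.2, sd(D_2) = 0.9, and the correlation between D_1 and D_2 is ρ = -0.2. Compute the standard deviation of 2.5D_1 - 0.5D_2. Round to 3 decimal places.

Var(D_1) = (0.2)² = 0.04;  Var(D_2) = (0.9)² = 0.81
Cov(D_1,D_2) = ρ·sd(D_1)·sd(D_2) = -0.2·0.2·0.9 = -0.036
Var(2.5D_1 - 0.5D_2) = (2.5)²·Var(D_1) + (-0.5)²·Var(D_2) + 2·(2.5)·(-0.5)·Cov(D_1,D_2)
= 6.25·0.04 + 0.25·0.81 + -2.5·-0.036 = 0.5425
sd(2.5D_1 - 0.5D_2) = √0.5425 ≈ 0.737

0.737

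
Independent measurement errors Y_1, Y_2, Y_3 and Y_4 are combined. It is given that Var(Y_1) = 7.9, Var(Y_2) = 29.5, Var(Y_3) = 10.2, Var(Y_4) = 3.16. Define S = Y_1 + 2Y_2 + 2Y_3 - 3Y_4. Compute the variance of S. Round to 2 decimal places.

By independence, Var(S) = (1)²Var(Y_1) + (2)²Var(Y_2) + (2)²Var(Y_3) + (-3)²Var(Y_4)
= (1)²·7.9 + (2)²·29.5 + (2)²·10.2 + (-3)²·3.16 = 195.14

195.14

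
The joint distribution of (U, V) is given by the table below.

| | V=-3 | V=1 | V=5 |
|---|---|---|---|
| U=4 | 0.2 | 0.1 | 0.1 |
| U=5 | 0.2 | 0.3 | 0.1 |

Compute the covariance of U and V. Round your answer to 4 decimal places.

E[U] = 4.6,  E[V] = 0.2
E[UV] = 1
Cov(U,V) = E[UV] − E[U]E[V] = 1 − (4.6)(0.2) = 0.08

0.0800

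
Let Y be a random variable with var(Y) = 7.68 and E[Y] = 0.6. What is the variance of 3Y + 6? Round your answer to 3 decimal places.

var(3Y + 6) = (3)²·var(Y) = 9·7.68 = 69.12

69.120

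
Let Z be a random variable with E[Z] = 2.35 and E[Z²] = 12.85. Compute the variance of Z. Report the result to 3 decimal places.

7.328

Var(Z) = 12.85 − (2.35)² = 7.3275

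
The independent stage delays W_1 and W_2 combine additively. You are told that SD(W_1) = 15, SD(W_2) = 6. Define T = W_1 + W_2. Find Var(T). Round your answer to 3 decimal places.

261.000

Var(W_1) = 225, Var(W_2) = 36
By independence, Var(T) = (1)²Var(W_1) + (1)²Var(W_2)
= (1)²·225 + (1)²·36 = 261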